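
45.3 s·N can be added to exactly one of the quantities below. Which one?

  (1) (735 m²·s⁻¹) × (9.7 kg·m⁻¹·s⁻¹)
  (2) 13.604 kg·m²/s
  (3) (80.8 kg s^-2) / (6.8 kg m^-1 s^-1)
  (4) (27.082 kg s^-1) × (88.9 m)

(4)

Reference: N·s = kg·m·s⁻²·s = kg·m·s⁻¹.
Each option:
  (1) [m²·s⁻¹] · [kg·m⁻¹·s⁻¹] = kg·m·s⁻²
  (2) kg·m²·s⁻¹
  (3) [kg·s⁻²] / [kg·m⁻¹·s⁻¹] = m·s⁻¹
  (4) [kg·s⁻¹] · [m] = kg·m·s⁻¹  ← same
Only (4) matches kg·m·s⁻¹.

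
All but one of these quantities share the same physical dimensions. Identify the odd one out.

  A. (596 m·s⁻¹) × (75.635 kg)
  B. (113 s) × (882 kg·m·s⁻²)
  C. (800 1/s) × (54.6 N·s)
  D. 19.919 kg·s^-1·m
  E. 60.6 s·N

In SI base units:
  A. [m·s⁻¹] · [kg] = kg·m·s⁻¹
  B. [s] · [kg·m·s⁻²] = kg·m·s⁻¹
  C. [s⁻¹] · [kg·m·s⁻¹] = kg·m·s⁻²
  D. kg·m·s⁻¹
  E. N·s = kg·m·s⁻²·s = kg·m·s⁻¹
All reduce to kg·m·s⁻¹ except C., which is kg·m·s⁻².

C.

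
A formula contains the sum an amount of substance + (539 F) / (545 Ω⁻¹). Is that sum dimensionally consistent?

In SI base units:
  an amount of substance:  [amount of substance] = mol
  (539 F) / (545 Ω⁻¹):  [kg⁻¹·m⁻²·s⁴·A²] / [kg⁻¹·m⁻²·s³·A²] = s
mol ≠ s, so they cannot be added.

No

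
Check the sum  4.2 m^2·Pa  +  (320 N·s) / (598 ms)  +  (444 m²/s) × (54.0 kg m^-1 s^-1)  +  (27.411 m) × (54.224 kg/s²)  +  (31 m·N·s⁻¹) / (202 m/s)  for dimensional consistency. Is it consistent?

In SI base units:
  4.2 m^2·Pa:  Pa·m² = N·m⁻²·m² = kg·m·s⁻²
  (320 N·s) / (598 ms):  [kg·m·s⁻¹] / [s] = kg·m·s⁻²
  (444 m²/s) × (54.0 kg m^-1 s^-1):  [m²·s⁻¹] · [kg·m⁻¹·s⁻¹] = kg·m·s⁻²
  (27.411 m) × (54.224 kg/s²):  [m] · [kg·s⁻²] = kg·m·s⁻²
  (31 m·N·s⁻¹) / (202 m/s):  [kg·m²·s⁻³] / [m·s⁻¹] = kg·m·s⁻²
Every term reduces to kg·m·s⁻².

Yes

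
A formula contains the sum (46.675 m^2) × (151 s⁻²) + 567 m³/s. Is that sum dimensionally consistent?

No

Dimensions:
  (46.675 m^2) × (151 s⁻²):  [m²] · [s⁻²] = m²·s⁻²
  567 m³/s:  m³·s⁻¹
m²·s⁻² ≠ m³·s⁻¹, so they cannot be added.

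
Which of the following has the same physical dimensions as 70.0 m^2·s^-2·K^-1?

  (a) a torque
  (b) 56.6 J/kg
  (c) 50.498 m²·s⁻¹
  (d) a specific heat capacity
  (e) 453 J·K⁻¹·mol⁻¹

Reference: m²·s⁻²·K⁻¹.
Each option:
  (a) [torque] = kg·m²·s⁻²
  (b) J·kg⁻¹ = N·m·kg⁻¹ = m²·s⁻²
  (c) m²·s⁻¹
  (d) [specific heat capacity] = m²·s⁻²·K⁻¹  ← same
  (e) J·mol⁻¹·K⁻¹ = N·m·mol⁻¹·K⁻¹ = kg·m²·s⁻²·K⁻¹·mol⁻¹
Only (d) matches m²·s⁻²·K⁻¹.

(d)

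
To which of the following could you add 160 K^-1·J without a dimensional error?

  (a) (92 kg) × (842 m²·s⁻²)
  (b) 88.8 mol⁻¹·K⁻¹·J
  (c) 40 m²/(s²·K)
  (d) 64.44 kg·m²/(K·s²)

Reference: J·K⁻¹ = N·m·K⁻¹ = kg·m²·s⁻²·K⁻¹.
Each option:
  (a) [kg] · [m²·s⁻²] = kg·m²·s⁻²
  (b) J·mol⁻¹·K⁻¹ = N·m·mol⁻¹·K⁻¹ = kg·m²·s⁻²·K⁻¹·mol⁻¹
  (c) m²·s⁻²·K⁻¹
  (d) kg·m²·s⁻²·K⁻¹  ← same
Only (d) matches kg·m²·s⁻²·K⁻¹.

(d)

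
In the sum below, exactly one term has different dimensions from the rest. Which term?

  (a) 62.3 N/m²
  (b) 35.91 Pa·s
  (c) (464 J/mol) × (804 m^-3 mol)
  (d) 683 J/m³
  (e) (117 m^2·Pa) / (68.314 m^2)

(b)

Dimensions:
  (a) N·m⁻² = kg·m·s⁻²·m⁻² = kg·m⁻¹·s⁻²
  (b) Pa·s = N·m⁻²·s = kg·m⁻¹·s⁻¹
  (c) [kg·m²·s⁻²·mol⁻¹] · [m⁻³·mol] = kg·m⁻¹·s⁻²
  (d) J·m⁻³ = N·m·m⁻³ = kg·m⁻¹·s⁻²
  (e) [kg·m·s⁻²] / [m²] = kg·m⁻¹·s⁻²
All reduce to kg·m⁻¹·s⁻² except (b), which is kg·m⁻¹·s⁻¹.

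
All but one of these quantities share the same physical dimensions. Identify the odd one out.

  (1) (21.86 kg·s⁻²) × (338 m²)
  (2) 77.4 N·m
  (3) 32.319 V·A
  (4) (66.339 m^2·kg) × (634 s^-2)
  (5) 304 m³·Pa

(3)

Work out the base dimensions of each:
  (1) [kg·s⁻²] · [m²] = kg·m²·s⁻²
  (2) N·m = kg·m·s⁻²·m = kg·m²·s⁻²
  (3) V·A = J·C⁻¹·A = kg·m²·s⁻³
  (4) [kg·m²] · [s⁻²] = kg·m²·s⁻²
  (5) Pa·m³ = N·m⁻²·m³ = kg·m²·s⁻²
All reduce to kg·m²·s⁻² except (3), which is kg·m²·s⁻³.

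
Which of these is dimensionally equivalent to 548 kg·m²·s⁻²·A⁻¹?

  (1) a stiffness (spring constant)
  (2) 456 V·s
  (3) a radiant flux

Reference: kg·m²·s⁻²·A⁻¹.
Each option:
  (1) [stiffness (spring constant)] = kg·s⁻²
  (2) V·s = J·C⁻¹·s = kg·m²·s⁻²·A⁻¹  ← same
  (3) [radiant flux] = kg·m²·s⁻³
Only (2) matches kg·m²·s⁻²·A⁻¹.

(2)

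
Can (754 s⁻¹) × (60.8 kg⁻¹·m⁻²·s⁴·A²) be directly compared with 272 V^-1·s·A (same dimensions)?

No

In SI base units:
  (754 s⁻¹) × (60.8 kg⁻¹·m⁻²·s⁴·A²):  [s⁻¹] · [kg⁻¹·m⁻²·s⁴·A²] = kg⁻¹·m⁻²·s³·A²
  272 V^-1·s·A:  A·s·V⁻¹ = A·s·(J·C⁻¹)⁻¹ = kg⁻¹·m⁻²·s⁴·A²
kg⁻¹·m⁻²·s³·A² ≠ kg⁻¹·m⁻²·s⁴·A², so they cannot be added.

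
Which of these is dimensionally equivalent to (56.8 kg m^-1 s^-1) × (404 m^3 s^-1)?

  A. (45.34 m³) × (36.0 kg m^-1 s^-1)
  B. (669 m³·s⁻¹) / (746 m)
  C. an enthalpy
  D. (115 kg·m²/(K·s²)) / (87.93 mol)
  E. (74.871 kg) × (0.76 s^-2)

C.

Reference: [kg·m⁻¹·s⁻¹] · [m³·s⁻¹] = kg·m²·s⁻².
Each option:
  A. [m³] · [kg·m⁻¹·s⁻¹] = kg·m²·s⁻¹
  B. [m³·s⁻¹] / [m] = m²·s⁻¹
  C. [enthalpy] = kg·m²·s⁻²  ← same
  D. [kg·m²·s⁻²·K⁻¹] / [mol] = kg·m²·s⁻²·K⁻¹·mol⁻¹
  E. [kg] · [s⁻²] = kg·s⁻²
Only C. matches kg·m²·s⁻².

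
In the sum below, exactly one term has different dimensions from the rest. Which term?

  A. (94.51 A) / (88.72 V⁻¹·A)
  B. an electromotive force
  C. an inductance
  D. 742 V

C.

In SI base units:
  A. [A] / [kg⁻¹·m⁻²·s³·A²] = kg·m²·s⁻³·A⁻¹
  B. [electromotive force] = kg·m²·s⁻³·A⁻¹
  C. [inductance] = kg·m²·s⁻²·A⁻²
  D. V = J·C⁻¹ = kg·m²·s⁻³·A⁻¹
All reduce to kg·m²·s⁻³·A⁻¹ except C., which is kg·m²·s⁻²·A⁻².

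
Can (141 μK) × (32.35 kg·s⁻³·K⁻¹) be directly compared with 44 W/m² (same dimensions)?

Reduce each to base SI dimensions:
  (141 μK) × (32.35 kg·s⁻³·K⁻¹):  [K] · [kg·s⁻³·K⁻¹] = kg·s⁻³
  44 W/m²:  W·m⁻² = J·s⁻¹·m⁻² = kg·s⁻³
Both are kg·s⁻³, so they have the same dimensions and can be added.

Yes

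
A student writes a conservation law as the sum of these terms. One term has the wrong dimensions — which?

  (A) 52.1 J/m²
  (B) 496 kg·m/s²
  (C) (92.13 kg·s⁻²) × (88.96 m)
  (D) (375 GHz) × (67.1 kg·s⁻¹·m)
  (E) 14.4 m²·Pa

(A)

Reduce each to base SI dimensions:
  (A) J·m⁻² = N·m·m⁻² = kg·s⁻²
  (B) kg·m·s⁻²
  (C) [kg·s⁻²] · [m] = kg·m·s⁻²
  (D) [s⁻¹] · [kg·m·s⁻¹] = kg·m·s⁻²
  (E) Pa·m² = N·m⁻²·m² = kg·m·s⁻²
All reduce to kg·m·s⁻² except (A), which is kg·s⁻².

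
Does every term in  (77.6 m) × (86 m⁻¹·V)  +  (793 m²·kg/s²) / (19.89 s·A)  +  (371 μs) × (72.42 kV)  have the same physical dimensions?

Work out the base dimensions of each:
  (77.6 m) × (86 m⁻¹·V):  [m] · [kg·m·s⁻³·A⁻¹] = kg·m²·s⁻³·A⁻¹
  (793 m²·kg/s²) / (19.89 s·A):  [kg·m²·s⁻²] / [s·A] = kg·m²·s⁻³·A⁻¹
  (371 μs) × (72.42 kV):  [s] · [kg·m²·s⁻³·A⁻¹] = kg·m²·s⁻²·A⁻¹
The terms do not share a single dimension (kg·m²·s⁻²·A⁻¹ vs kg·m²·s⁻³·A⁻¹).

No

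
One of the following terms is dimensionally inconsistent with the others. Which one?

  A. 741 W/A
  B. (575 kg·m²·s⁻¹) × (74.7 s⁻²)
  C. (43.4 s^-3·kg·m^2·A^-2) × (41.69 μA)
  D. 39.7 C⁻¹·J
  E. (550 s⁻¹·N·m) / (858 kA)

Dimensions:
  A. W·A⁻¹ = J·s⁻¹·A⁻¹ = kg·m²·s⁻³·A⁻¹
  B. [kg·m²·s⁻¹] · [s⁻²] = kg·m²·s⁻³
  C. [kg·m²·s⁻³·A⁻²] · [A] = kg·m²·s⁻³·A⁻¹
  D. J·C⁻¹ = N·m·(s·A)⁻¹ = kg·m²·s⁻³·A⁻¹
  E. [kg·m²·s⁻³] / [A] = kg·m²·s⁻³·A⁻¹
All reduce to kg·m²·s⁻³·A⁻¹ except B., which is kg·m²·s⁻³.

B.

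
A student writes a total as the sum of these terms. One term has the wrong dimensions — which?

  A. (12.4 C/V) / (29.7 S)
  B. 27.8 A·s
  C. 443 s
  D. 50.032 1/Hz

Expand each in SI base units:
  A. [kg⁻¹·m⁻²·s⁴·A²] / [kg⁻¹·m⁻²·s³·A²] = s
  B. A·s = s·A
  C. s
  D. Hz⁻¹ = (s⁻¹)⁻¹ = s
All reduce to s except B., which is s·A.

B.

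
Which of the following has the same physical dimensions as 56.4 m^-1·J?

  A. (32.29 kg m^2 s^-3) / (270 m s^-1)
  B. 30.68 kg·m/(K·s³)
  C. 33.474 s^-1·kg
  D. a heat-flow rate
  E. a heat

A.

Reference: J·m⁻¹ = N·m·m⁻¹ = kg·m·s⁻².
Each option:
  A. [kg·m²·s⁻³] / [m·s⁻¹] = kg·m·s⁻²  ← same
  B. kg·m·s⁻³·K⁻¹
  C. kg·s⁻¹
  D. [heat-flow rate] = kg·m²·s⁻³
  E. [heat] = kg·m²·s⁻²
Only A. matches kg·m·s⁻².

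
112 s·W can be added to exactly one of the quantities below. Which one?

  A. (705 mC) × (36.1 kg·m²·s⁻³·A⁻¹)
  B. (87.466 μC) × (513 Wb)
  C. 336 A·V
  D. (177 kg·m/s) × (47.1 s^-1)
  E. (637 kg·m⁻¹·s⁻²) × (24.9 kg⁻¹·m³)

A.

Reference: W·s = J·s⁻¹·s = kg·m²·s⁻².
Each option:
  A. [s·A] · [kg·m²·s⁻³·A⁻¹] = kg·m²·s⁻²  ← same
  B. [s·A] · [kg·m²·s⁻²·A⁻¹] = kg·m²·s⁻¹
  C. V·A = J·C⁻¹·A = kg·m²·s⁻³
  D. [kg·m·s⁻¹] · [s⁻¹] = kg·m·s⁻²
  E. [kg·m⁻¹·s⁻²] · [kg⁻¹·m³] = m²·s⁻²
Only A. matches kg·m²·s⁻².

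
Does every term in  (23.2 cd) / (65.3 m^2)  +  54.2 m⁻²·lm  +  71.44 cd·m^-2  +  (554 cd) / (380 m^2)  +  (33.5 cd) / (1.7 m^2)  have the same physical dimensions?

Dimensions:
  (23.2 cd) / (65.3 m^2):  [cd] / [m²] = m⁻²·cd
  54.2 m⁻²·lm:  lm·m⁻² = cd·m⁻² = m⁻²·cd
  71.44 cd·m^-2:  cd·m⁻² = m⁻²·cd
  (554 cd) / (380 m^2):  [cd] / [m²] = m⁻²·cd
  (33.5 cd) / (1.7 m^2):  [cd] / [m²] = m⁻²·cd
Every term reduces to m⁻²·cd.

Yes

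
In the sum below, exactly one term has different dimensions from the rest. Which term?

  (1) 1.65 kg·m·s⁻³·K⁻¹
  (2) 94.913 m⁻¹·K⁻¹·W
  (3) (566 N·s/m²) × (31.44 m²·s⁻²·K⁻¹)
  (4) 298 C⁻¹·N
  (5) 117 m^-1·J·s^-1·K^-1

(4)

Expand each in SI base units:
  (1) kg·m·s⁻³·K⁻¹
  (2) W·m⁻¹·K⁻¹ = J·s⁻¹·m⁻¹·K⁻¹ = kg·m·s⁻³·K⁻¹
  (3) [kg·m⁻¹·s⁻¹] · [m²·s⁻²·K⁻¹] = kg·m·s⁻³·K⁻¹
  (4) N·C⁻¹ = kg·m·s⁻²·(s·A)⁻¹ = kg·m·s⁻³·A⁻¹
  (5) J·s⁻¹·m⁻¹·K⁻¹ = N·m·s⁻¹·m⁻¹·K⁻¹ = kg·m·s⁻³·K⁻¹
All reduce to kg·m·s⁻³·K⁻¹ except (4), which is kg·m·s⁻³·A⁻¹.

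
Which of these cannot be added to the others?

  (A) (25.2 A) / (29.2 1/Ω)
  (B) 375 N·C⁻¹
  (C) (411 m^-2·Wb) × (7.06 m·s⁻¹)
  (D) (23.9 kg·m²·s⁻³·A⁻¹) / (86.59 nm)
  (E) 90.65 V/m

Dimensions:
  (A) [A] / [kg⁻¹·m⁻²·s³·A²] = kg·m²·s⁻³·A⁻¹
  (B) N·C⁻¹ = kg·m·s⁻²·(s·A)⁻¹ = kg·m·s⁻³·A⁻¹
  (C) [kg·s⁻²·A⁻¹] · [m·s⁻¹] = kg·m·s⁻³·A⁻¹
  (D) [kg·m²·s⁻³·A⁻¹] / [m] = kg·m·s⁻³·A⁻¹
  (E) V·m⁻¹ = J·C⁻¹·m⁻¹ = kg·m·s⁻³·A⁻¹
All reduce to kg·m·s⁻³·A⁻¹ except (A), which is kg·m²·s⁻³·A⁻¹.

(A)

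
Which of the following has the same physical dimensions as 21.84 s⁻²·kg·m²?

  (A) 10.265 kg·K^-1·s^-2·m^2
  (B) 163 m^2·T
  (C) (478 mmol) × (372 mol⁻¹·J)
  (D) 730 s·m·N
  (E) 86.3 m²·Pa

Reference: kg·m²·s⁻².
Each option:
  (A) kg·m²·s⁻²·K⁻¹
  (B) T·m² = Wb·m⁻²·m² = kg·m²·s⁻²·A⁻¹
  (C) [mol] · [kg·m²·s⁻²·mol⁻¹] = kg·m²·s⁻²  ← same
  (D) N·m·s = kg·m·s⁻²·m·s = kg·m²·s⁻¹
  (E) Pa·m² = N·m⁻²·m² = kg·m·s⁻²
Only (C) matches kg·m²·s⁻².

(C)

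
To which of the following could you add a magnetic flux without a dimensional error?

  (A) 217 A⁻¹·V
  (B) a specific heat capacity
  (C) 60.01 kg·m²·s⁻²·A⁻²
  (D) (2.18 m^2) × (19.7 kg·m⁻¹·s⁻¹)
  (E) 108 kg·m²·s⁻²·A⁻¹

(E)

Reference: [magnetic flux] = kg·m²·s⁻²·A⁻¹.
Each option:
  (A) V·A⁻¹ = J·C⁻¹·A⁻¹ = kg·m²·s⁻³·A⁻²
  (B) [specific heat capacity] = m²·s⁻²·K⁻¹
  (C) kg·m²·s⁻²·A⁻²
  (D) [m²] · [kg·m⁻¹·s⁻¹] = kg·m·s⁻¹
  (E) kg·m²·s⁻²·A⁻¹  ← same
Only (E) matches kg·m²·s⁻²·A⁻¹.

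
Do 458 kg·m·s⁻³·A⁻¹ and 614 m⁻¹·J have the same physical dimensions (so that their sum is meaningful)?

No

Dimensions:
  458 kg·m·s⁻³·A⁻¹:  kg·m·s⁻³·A⁻¹
  614 m⁻¹·J:  J·m⁻¹ = N·m·m⁻¹ = kg·m·s⁻²
kg·m·s⁻³·A⁻¹ ≠ kg·m·s⁻², so they cannot be added.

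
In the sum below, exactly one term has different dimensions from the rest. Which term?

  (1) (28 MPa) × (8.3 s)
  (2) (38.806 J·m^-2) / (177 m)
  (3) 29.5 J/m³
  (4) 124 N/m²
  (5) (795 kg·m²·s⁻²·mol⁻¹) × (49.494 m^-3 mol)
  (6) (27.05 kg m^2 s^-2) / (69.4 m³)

(1)

Reduce each to base SI dimensions:
  (1) [kg·m⁻¹·s⁻²] · [s] = kg·m⁻¹·s⁻¹
  (2) [kg·s⁻²] / [m] = kg·m⁻¹·s⁻²
  (3) J·m⁻³ = N·m·m⁻³ = kg·m⁻¹·s⁻²
  (4) N·m⁻² = kg·m·s⁻²·m⁻² = kg·m⁻¹·s⁻²
  (5) [kg·m²·s⁻²·mol⁻¹] · [m⁻³·mol] = kg·m⁻¹·s⁻²
  (6) [kg·m²·s⁻²] / [m³] = kg·m⁻¹·s⁻²
All reduce to kg·m⁻¹·s⁻² except (1), which is kg·m⁻¹·s⁻¹.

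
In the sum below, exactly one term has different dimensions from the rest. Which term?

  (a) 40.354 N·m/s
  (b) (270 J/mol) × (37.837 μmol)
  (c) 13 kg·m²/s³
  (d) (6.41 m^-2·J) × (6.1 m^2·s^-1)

(b)

Reduce each to base SI dimensions:
  (a) N·m·s⁻¹ = kg·m·s⁻²·m·s⁻¹ = kg·m²·s⁻³
  (b) [kg·m²·s⁻²·mol⁻¹] · [mol] = kg·m²·s⁻²
  (c) kg·m²·s⁻³
  (d) [kg·s⁻²] · [m²·s⁻¹] = kg·m²·s⁻³
All reduce to kg·m²·s⁻³ except (b), which is kg·m²·s⁻².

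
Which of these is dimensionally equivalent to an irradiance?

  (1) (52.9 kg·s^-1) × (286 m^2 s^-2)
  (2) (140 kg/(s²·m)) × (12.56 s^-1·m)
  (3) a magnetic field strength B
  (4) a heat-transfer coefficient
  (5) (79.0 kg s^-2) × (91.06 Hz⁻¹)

(2)

Reference: [irradiance] = kg·s⁻³.
Each option:
  (1) [kg·s⁻¹] · [m²·s⁻²] = kg·m²·s⁻³
  (2) [kg·m⁻¹·s⁻²] · [m·s⁻¹] = kg·s⁻³  ← same
  (3) [magnetic field strength B] = kg·s⁻²·A⁻¹
  (4) [heat-transfer coefficient] = kg·s⁻³·K⁻¹
  (5) [kg·s⁻²] · [s] = kg·s⁻¹
Only (2) matches kg·s⁻³.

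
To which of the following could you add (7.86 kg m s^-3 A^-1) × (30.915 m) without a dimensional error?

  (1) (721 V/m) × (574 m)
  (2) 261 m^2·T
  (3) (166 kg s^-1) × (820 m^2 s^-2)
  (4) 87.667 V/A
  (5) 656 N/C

Reference: [kg·m·s⁻³·A⁻¹] · [m] = kg·m²·s⁻³·A⁻¹.
Each option:
  (1) [kg·m·s⁻³·A⁻¹] · [m] = kg·m²·s⁻³·A⁻¹  ← same
  (2) T·m² = Wb·m⁻²·m² = kg·m²·s⁻²·A⁻¹
  (3) [kg·s⁻¹] · [m²·s⁻²] = kg·m²·s⁻³
  (4) V·A⁻¹ = J·C⁻¹·A⁻¹ = kg·m²·s⁻³·A⁻²
  (5) N·C⁻¹ = kg·m·s⁻²·(s·A)⁻¹ = kg·m·s⁻³·A⁻¹
Only (1) matches kg·m²·s⁻³·A⁻¹.

(1)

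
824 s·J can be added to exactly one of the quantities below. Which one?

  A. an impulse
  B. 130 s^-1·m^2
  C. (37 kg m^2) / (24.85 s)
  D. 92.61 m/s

C.

Reference: J·s = N·m·s = kg·m²·s⁻¹.
Each option:
  A. [impulse] = kg·m·s⁻¹
  B. m²·s⁻¹
  C. [kg·m²] / [s] = kg·m²·s⁻¹  ← same
  D. m·s⁻¹
Only C. matches kg·m²·s⁻¹.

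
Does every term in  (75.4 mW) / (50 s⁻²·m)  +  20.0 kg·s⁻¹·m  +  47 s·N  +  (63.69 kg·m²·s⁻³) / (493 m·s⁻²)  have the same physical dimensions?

Yes

Expand each in SI base units:
  (75.4 mW) / (50 s⁻²·m):  [kg·m²·s⁻³] / [m·s⁻²] = kg·m·s⁻¹
  20.0 kg·s⁻¹·m:  kg·m·s⁻¹
  47 s·N:  N·s = kg·m·s⁻²·s = kg·m·s⁻¹
  (63.69 kg·m²·s⁻³) / (493 m·s⁻²):  [kg·m²·s⁻³] / [m·s⁻²] = kg·m·s⁻¹
Every term reduces to kg·m·s⁻¹.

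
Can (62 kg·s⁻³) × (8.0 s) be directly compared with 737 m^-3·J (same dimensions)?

No

Work out the base dimensions of each:
  (62 kg·s⁻³) × (8.0 s):  [kg·s⁻³] · [s] = kg·s⁻²
  737 m^-3·J:  J·m⁻³ = N·m·m⁻³ = kg·m⁻¹·s⁻²
kg·s⁻² ≠ kg·m⁻¹·s⁻², so they cannot be added.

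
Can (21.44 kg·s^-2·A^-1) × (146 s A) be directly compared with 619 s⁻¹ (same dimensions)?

Work out the base dimensions of each:
  (21.44 kg·s^-2·A^-1) × (146 s A):  [kg·s⁻²·A⁻¹] · [s·A] = kg·s⁻¹
  619 s⁻¹:  s⁻¹
kg·s⁻¹ ≠ s⁻¹, so they cannot be added.

No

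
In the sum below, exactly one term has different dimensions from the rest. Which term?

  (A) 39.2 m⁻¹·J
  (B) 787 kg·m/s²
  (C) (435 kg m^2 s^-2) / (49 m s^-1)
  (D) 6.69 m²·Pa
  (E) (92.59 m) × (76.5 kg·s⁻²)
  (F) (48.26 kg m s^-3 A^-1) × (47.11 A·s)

(C)

In SI base units:
  (A) J·m⁻¹ = N·m·m⁻¹ = kg·m·s⁻²
  (B) kg·m·s⁻²
  (C) [kg·m²·s⁻²] / [m·s⁻¹] = kg·m·s⁻¹
  (D) Pa·m² = N·m⁻²·m² = kg·m·s⁻²
  (E) [m] · [kg·s⁻²] = kg·m·s⁻²
  (F) [kg·m·s⁻³·A⁻¹] · [s·A] = kg·m·s⁻²
All reduce to kg·m·s⁻² except (C), which is kg·m·s⁻¹.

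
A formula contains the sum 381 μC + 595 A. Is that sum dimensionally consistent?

No

Work out the base dimensions of each:
  381 μC:  C = s·A
  595 A:  A
s·A ≠ A, so they cannot be added.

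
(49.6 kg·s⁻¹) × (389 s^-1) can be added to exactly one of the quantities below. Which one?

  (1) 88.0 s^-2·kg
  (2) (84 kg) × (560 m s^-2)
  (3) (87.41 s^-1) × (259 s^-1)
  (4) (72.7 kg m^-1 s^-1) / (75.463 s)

(1)

Reference: [kg·s⁻¹] · [s⁻¹] = kg·s⁻².
Each option:
  (1) kg·s⁻²  ← same
  (2) [kg] · [m·s⁻²] = kg·m·s⁻²
  (3) [s⁻¹] · [s⁻¹] = s⁻²
  (4) [kg·m⁻¹·s⁻¹] / [s] = kg·m⁻¹·s⁻²
Only (1) matches kg·s⁻².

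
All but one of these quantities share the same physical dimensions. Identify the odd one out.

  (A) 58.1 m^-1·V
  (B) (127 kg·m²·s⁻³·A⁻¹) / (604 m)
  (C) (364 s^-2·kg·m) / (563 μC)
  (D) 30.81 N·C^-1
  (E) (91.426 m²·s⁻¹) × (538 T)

Work out the base dimensions of each:
  (A) V·m⁻¹ = J·C⁻¹·m⁻¹ = kg·m·s⁻³·A⁻¹
  (B) [kg·m²·s⁻³·A⁻¹] / [m] = kg·m·s⁻³·A⁻¹
  (C) [kg·m·s⁻²] / [s·A] = kg·m·s⁻³·A⁻¹
  (D) N·C⁻¹ = kg·m·s⁻²·(s·A)⁻¹ = kg·m·s⁻³·A⁻¹
  (E) [m²·s⁻¹] · [kg·s⁻²·A⁻¹] = kg·m²·s⁻³·A⁻¹
All reduce to kg·m·s⁻³·A⁻¹ except (E), which is kg·m²·s⁻³·A⁻¹.

(E)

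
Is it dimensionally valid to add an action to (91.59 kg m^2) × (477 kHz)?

Yes

Work out the base dimensions of each:
  an action:  [action] = kg·m²·s⁻¹
  (91.59 kg m^2) × (477 kHz):  [kg·m²] · [s⁻¹] = kg·m²·s⁻¹
Both are kg·m²·s⁻¹, so they have the same dimensions and can be added.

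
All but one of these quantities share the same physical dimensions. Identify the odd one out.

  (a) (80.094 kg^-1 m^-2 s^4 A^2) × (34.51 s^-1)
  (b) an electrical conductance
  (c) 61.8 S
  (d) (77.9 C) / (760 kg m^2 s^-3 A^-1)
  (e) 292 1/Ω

(d)

Dimensions:
  (a) [kg⁻¹·m⁻²·s⁴·A²] · [s⁻¹] = kg⁻¹·m⁻²·s³·A²
  (b) [electrical conductance] = kg⁻¹·m⁻²·s³·A²
  (c) S = Ω⁻¹ = kg⁻¹·m⁻²·s³·A²
  (d) [s·A] / [kg·m²·s⁻³·A⁻¹] = kg⁻¹·m⁻²·s⁴·A²
  (e) Ω⁻¹ = (V·A⁻¹)⁻¹ = kg⁻¹·m⁻²·s³·A²
All reduce to kg⁻¹·m⁻²·s³·A² except (d), which is kg⁻¹·m⁻²·s⁴·A².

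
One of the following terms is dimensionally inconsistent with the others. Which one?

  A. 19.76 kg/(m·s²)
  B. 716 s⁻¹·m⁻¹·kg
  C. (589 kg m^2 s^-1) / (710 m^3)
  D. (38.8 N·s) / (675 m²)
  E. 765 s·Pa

Reduce each to base SI dimensions:
  A. kg·m⁻¹·s⁻²
  B. kg·m⁻¹·s⁻¹
  C. [kg·m²·s⁻¹] / [m³] = kg·m⁻¹·s⁻¹
  D. [kg·m·s⁻¹] / [m²] = kg·m⁻¹·s⁻¹
  E. Pa·s = N·m⁻²·s = kg·m⁻¹·s⁻¹
All reduce to kg·m⁻¹·s⁻¹ except A., which is kg·m⁻¹·s⁻².

A.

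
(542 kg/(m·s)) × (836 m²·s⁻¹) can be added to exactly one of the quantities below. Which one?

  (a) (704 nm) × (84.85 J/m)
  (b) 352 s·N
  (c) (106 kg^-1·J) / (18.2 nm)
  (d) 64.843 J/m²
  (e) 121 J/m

Reference: [kg·m⁻¹·s⁻¹] · [m²·s⁻¹] = kg·m·s⁻².
Each option:
  (a) [m] · [kg·m·s⁻²] = kg·m²·s⁻²
  (b) N·s = kg·m·s⁻²·s = kg·m·s⁻¹
  (c) [m²·s⁻²] / [m] = m·s⁻²
  (d) J·m⁻² = N·m·m⁻² = kg·s⁻²
  (e) J·m⁻¹ = N·m·m⁻¹ = kg·m·s⁻²  ← same
Only (e) matches kg·m·s⁻².

(e)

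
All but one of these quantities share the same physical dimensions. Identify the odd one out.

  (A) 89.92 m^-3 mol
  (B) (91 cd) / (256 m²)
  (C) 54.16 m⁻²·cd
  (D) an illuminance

(A)

Dimensions:
  (A) m⁻³·mol
  (B) [cd] / [m²] = m⁻²·cd
  (C) m⁻²·cd
  (D) [illuminance] = m⁻²·cd
All reduce to m⁻²·cd except (A), which is m⁻³·mol.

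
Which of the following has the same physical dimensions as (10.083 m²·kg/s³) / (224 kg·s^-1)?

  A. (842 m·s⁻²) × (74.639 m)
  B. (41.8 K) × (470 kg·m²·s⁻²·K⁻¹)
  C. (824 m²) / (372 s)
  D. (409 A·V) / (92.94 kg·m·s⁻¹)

Reference: [kg·m²·s⁻³] / [kg·s⁻¹] = m²·s⁻².
Each option:
  A. [m·s⁻²] · [m] = m²·s⁻²  ← same
  B. [K] · [kg·m²·s⁻²·K⁻¹] = kg·m²·s⁻²
  C. [m²] / [s] = m²·s⁻¹
  D. [kg·m²·s⁻³] / [kg·m·s⁻¹] = m·s⁻²
Only A. matches m²·s⁻².

A.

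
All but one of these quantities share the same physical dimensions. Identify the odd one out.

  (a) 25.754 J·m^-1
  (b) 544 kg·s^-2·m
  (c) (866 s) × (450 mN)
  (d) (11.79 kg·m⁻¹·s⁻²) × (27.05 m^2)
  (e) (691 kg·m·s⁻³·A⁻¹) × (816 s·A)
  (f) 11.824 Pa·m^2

Work out the base dimensions of each:
  (a) J·m⁻¹ = N·m·m⁻¹ = kg·m·s⁻²
  (b) kg·m·s⁻²
  (c) [s] · [kg·m·s⁻²] = kg·m·s⁻¹
  (d) [kg·m⁻¹·s⁻²] · [m²] = kg·m·s⁻²
  (e) [kg·m·s⁻³·A⁻¹] · [s·A] = kg·m·s⁻²
  (f) Pa·m² = N·m⁻²·m² = kg·m·s⁻²
All reduce to kg·m·s⁻² except (c), which is kg·m·s⁻¹.

(c)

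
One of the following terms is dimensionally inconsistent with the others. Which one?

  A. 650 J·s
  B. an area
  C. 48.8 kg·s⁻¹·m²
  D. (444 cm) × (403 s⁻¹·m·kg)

B.

In SI base units:
  A. J·s = N·m·s = kg·m²·s⁻¹
  B. [area] = m²
  C. kg·m²·s⁻¹
  D. [m] · [kg·m·s⁻¹] = kg·m²·s⁻¹
All reduce to kg·m²·s⁻¹ except B., which is m².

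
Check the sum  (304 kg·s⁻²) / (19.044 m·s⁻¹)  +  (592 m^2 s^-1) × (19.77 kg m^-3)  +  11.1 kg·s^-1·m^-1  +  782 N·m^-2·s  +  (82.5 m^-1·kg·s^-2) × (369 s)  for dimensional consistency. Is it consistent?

Yes

Dimensions:
  (304 kg·s⁻²) / (19.044 m·s⁻¹):  [kg·s⁻²] / [m·s⁻¹] = kg·m⁻¹·s⁻¹
  (592 m^2 s^-1) × (19.77 kg m^-3):  [m²·s⁻¹] · [kg·m⁻³] = kg·m⁻¹·s⁻¹
  11.1 kg·s^-1·m^-1:  kg·m⁻¹·s⁻¹
  782 N·m^-2·s:  N·s·m⁻² = kg·m·s⁻²·s·m⁻² = kg·m⁻¹·s⁻¹
  (82.5 m^-1·kg·s^-2) × (369 s):  [kg·m⁻¹·s⁻²] · [s] = kg·m⁻¹·s⁻¹
Every term reduces to kg·m⁻¹·s⁻¹.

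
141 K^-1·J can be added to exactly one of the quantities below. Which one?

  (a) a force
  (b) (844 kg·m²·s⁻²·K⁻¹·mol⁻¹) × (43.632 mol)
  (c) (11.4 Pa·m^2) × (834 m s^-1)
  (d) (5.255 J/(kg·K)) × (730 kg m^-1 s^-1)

(b)

Reference: J·K⁻¹ = N·m·K⁻¹ = kg·m²·s⁻²·K⁻¹.
Each option:
  (a) [force] = kg·m·s⁻²
  (b) [kg·m²·s⁻²·K⁻¹·mol⁻¹] · [mol] = kg·m²·s⁻²·K⁻¹  ← same
  (c) [kg·m·s⁻²] · [m·s⁻¹] = kg·m²·s⁻³
  (d) [m²·s⁻²·K⁻¹] · [kg·m⁻¹·s⁻¹] = kg·m·s⁻³·K⁻¹
Only (b) matches kg·m²·s⁻²·K⁻¹.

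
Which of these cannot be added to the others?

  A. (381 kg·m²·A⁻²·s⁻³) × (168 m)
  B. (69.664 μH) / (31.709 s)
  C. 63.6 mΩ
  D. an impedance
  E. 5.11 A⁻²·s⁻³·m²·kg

Dimensions:
  A. [kg·m²·s⁻³·A⁻²] · [m] = kg·m³·s⁻³·A⁻²
  B. [kg·m²·s⁻²·A⁻²] / [s] = kg·m²·s⁻³·A⁻²
  C. Ω = V·A⁻¹ = kg·m²·s⁻³·A⁻²
  D. [impedance] = kg·m²·s⁻³·A⁻²
  E. kg·m²·s⁻³·A⁻²
All reduce to kg·m²·s⁻³·A⁻² except A., which is kg·m³·s⁻³·A⁻².

A.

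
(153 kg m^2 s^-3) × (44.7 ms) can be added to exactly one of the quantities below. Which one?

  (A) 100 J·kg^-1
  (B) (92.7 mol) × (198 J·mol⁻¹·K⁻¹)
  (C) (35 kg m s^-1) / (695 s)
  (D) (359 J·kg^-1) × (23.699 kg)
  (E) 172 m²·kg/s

(D)

Reference: [kg·m²·s⁻³] · [s] = kg·m²·s⁻².
Each option:
  (A) J·kg⁻¹ = N·m·kg⁻¹ = m²·s⁻²
  (B) [mol] · [kg·m²·s⁻²·K⁻¹·mol⁻¹] = kg·m²·s⁻²·K⁻¹
  (C) [kg·m·s⁻¹] / [s] = kg·m·s⁻²
  (D) [m²·s⁻²] · [kg] = kg·m²·s⁻²  ← same
  (E) kg·m²·s⁻¹
Only (D) matches kg·m²·s⁻².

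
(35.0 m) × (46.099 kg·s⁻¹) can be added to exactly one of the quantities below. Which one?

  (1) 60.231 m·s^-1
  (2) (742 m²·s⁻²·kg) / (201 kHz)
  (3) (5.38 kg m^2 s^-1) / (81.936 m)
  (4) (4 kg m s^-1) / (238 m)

Reference: [m] · [kg·s⁻¹] = kg·m·s⁻¹.
Each option:
  (1) m·s⁻¹
  (2) [kg·m²·s⁻²] / [s⁻¹] = kg·m²·s⁻¹
  (3) [kg·m²·s⁻¹] / [m] = kg·m·s⁻¹  ← same
  (4) [kg·m·s⁻¹] / [m] = kg·s⁻¹
Only (3) matches kg·m·s⁻¹.

(3)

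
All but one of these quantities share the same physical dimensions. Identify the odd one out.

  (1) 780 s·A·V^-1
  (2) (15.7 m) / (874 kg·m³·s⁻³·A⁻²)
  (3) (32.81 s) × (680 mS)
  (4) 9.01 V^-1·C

(2)

Expand each in SI base units:
  (1) A·s·V⁻¹ = A·s·(J·C⁻¹)⁻¹ = kg⁻¹·m⁻²·s⁴·A²
  (2) [m] / [kg·m³·s⁻³·A⁻²] = kg⁻¹·m⁻²·s³·A²
  (3) [s] · [kg⁻¹·m⁻²·s³·A²] = kg⁻¹·m⁻²·s⁴·A²
  (4) C·V⁻¹ = s·A·(J·C⁻¹)⁻¹ = kg⁻¹·m⁻²·s⁴·A²
All reduce to kg⁻¹·m⁻²·s⁴·A² except (2), which is kg⁻¹·m⁻²·s³·A².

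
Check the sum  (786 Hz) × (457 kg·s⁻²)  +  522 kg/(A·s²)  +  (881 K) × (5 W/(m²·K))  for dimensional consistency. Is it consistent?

No

Reduce each to base SI dimensions:
  (786 Hz) × (457 kg·s⁻²):  [s⁻¹] · [kg·s⁻²] = kg·s⁻³
  522 kg/(A·s²):  kg·s⁻²·A⁻¹
  (881 K) × (5 W/(m²·K)):  [K] · [kg·s⁻³·K⁻¹] = kg·s⁻³
The terms do not share a single dimension (kg·s⁻²·A⁻¹ vs kg·s⁻³).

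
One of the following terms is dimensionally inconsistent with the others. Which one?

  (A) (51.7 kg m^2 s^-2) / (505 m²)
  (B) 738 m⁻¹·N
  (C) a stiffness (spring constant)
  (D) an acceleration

Expand each in SI base units:
  (A) [kg·m²·s⁻²] / [m²] = kg·s⁻²
  (B) N·m⁻¹ = kg·m·s⁻²·m⁻¹ = kg·s⁻²
  (C) [stiffness (spring constant)] = kg·s⁻²
  (D) [acceleration] = m·s⁻²
All reduce to kg·s⁻² except (D), which is m·s⁻².

(D)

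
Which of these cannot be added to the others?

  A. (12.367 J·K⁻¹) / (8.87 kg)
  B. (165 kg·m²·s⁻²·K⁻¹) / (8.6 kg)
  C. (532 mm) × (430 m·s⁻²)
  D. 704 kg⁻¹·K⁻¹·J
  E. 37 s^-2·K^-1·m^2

Expand each in SI base units:
  A. [kg·m²·s⁻²·K⁻¹] / [kg] = m²·s⁻²·K⁻¹
  B. [kg·m²·s⁻²·K⁻¹] / [kg] = m²·s⁻²·K⁻¹
  C. [m] · [m·s⁻²] = m²·s⁻²
  D. J·kg⁻¹·K⁻¹ = N·m·kg⁻¹·K⁻¹ = m²·s⁻²·K⁻¹
  E. m²·s⁻²·K⁻¹
All reduce to m²·s⁻²·K⁻¹ except C., which is m²·s⁻².

C.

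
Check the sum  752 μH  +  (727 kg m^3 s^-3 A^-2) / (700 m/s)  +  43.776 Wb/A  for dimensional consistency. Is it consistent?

Work out the base dimensions of each:
  752 μH:  H = V·s·A⁻¹ = kg·m²·s⁻²·A⁻²
  (727 kg m^3 s^-3 A^-2) / (700 m/s):  [kg·m³·s⁻³·A⁻²] / [m·s⁻¹] = kg·m²·s⁻²·A⁻²
  43.776 Wb/A:  Wb·A⁻¹ = V·s·A⁻¹ = kg·m²·s⁻²·A⁻²
Every term reduces to kg·m²·s⁻²·A⁻².

Yes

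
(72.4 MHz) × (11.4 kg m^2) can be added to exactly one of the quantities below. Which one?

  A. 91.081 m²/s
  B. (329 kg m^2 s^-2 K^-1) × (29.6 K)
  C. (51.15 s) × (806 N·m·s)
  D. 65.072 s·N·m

D.

Reference: [s⁻¹] · [kg·m²] = kg·m²·s⁻¹.
Each option:
  A. m²·s⁻¹
  B. [kg·m²·s⁻²·K⁻¹] · [K] = kg·m²·s⁻²
  C. [s] · [kg·m²·s⁻¹] = kg·m²
  D. N·m·s = kg·m·s⁻²·m·s = kg·m²·s⁻¹  ← same
Only D. matches kg·m²·s⁻¹.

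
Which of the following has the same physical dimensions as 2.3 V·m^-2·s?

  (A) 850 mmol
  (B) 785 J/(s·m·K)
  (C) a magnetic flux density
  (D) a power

Reference: V·s·m⁻² = J·C⁻¹·s·m⁻² = kg·s⁻²·A⁻¹.
Each option:
  (A) mol
  (B) J·s⁻¹·m⁻¹·K⁻¹ = N·m·s⁻¹·m⁻¹·K⁻¹ = kg·m·s⁻³·K⁻¹
  (C) [magnetic flux density] = kg·s⁻²·A⁻¹  ← same
  (D) [power] = kg·m²·s⁻³
Only (C) matches kg·s⁻²·A⁻¹.

(C)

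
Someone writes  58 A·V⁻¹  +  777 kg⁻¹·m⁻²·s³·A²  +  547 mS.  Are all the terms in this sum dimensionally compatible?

Yes

Work out the base dimensions of each:
  58 A·V⁻¹:  A·V⁻¹ = A·(J·C⁻¹)⁻¹ = kg⁻¹·m⁻²·s³·A²
  777 kg⁻¹·m⁻²·s³·A²:  kg⁻¹·m⁻²·s³·A²
  547 mS:  S = Ω⁻¹ = kg⁻¹·m⁻²·s³·A²
Every term reduces to kg⁻¹·m⁻²·s³·A².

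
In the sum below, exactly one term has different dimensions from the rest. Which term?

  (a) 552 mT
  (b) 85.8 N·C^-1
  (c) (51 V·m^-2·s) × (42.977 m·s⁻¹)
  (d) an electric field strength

(a)

Dimensions:
  (a) T = Wb·m⁻² = kg·s⁻²·A⁻¹
  (b) N·C⁻¹ = kg·m·s⁻²·(s·A)⁻¹ = kg·m·s⁻³·A⁻¹
  (c) [kg·s⁻²·A⁻¹] · [m·s⁻¹] = kg·m·s⁻³·A⁻¹
  (d) [electric field strength] = kg·m·s⁻³·A⁻¹
All reduce to kg·m·s⁻³·A⁻¹ except (a), which is kg·s⁻²·A⁻¹.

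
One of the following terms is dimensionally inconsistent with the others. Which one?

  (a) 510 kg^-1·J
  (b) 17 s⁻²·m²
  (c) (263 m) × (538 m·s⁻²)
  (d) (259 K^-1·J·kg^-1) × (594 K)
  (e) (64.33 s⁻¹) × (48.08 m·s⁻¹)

Expand each in SI base units:
  (a) J·kg⁻¹ = N·m·kg⁻¹ = m²·s⁻²
  (b) m²·s⁻²
  (c) [m] · [m·s⁻²] = m²·s⁻²
  (d) [m²·s⁻²·K⁻¹] · [K] = m²·s⁻²
  (e) [s⁻¹] · [m·s⁻¹] = m·s⁻²
All reduce to m²·s⁻² except (e), which is m·s⁻².

(e)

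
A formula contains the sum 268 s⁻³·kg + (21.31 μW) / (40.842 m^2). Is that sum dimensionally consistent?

Expand each in SI base units:
  268 s⁻³·kg:  kg·s⁻³
  (21.31 μW) / (40.842 m^2):  [kg·m²·s⁻³] / [m²] = kg·s⁻³
Both are kg·s⁻³, so they have the same dimensions and can be added.

Yes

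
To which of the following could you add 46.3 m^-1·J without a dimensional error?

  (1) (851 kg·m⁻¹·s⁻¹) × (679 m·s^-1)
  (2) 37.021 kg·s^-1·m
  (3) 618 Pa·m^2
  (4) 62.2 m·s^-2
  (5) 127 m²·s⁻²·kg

Reference: J·m⁻¹ = N·m·m⁻¹ = kg·m·s⁻².
Each option:
  (1) [kg·m⁻¹·s⁻¹] · [m·s⁻¹] = kg·s⁻²
  (2) kg·m·s⁻¹
  (3) Pa·m² = N·m⁻²·m² = kg·m·s⁻²  ← same
  (4) m·s⁻²
  (5) kg·m²·s⁻²
Only (3) matches kg·m·s⁻².

(3)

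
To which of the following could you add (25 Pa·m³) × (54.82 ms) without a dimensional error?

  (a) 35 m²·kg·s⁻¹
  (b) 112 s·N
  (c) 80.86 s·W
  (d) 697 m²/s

(a)

Reference: [kg·m²·s⁻²] · [s] = kg·m²·s⁻¹.
Each option:
  (a) kg·m²·s⁻¹  ← same
  (b) N·s = kg·m·s⁻²·s = kg·m·s⁻¹
  (c) W·s = J·s⁻¹·s = kg·m²·s⁻²
  (d) m²·s⁻¹
Only (a) matches kg·m²·s⁻¹.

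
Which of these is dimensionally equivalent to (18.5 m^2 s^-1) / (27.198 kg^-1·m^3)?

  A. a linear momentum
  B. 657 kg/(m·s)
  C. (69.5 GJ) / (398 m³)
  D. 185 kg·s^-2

B.

Reference: [m²·s⁻¹] / [kg⁻¹·m³] = kg·m⁻¹·s⁻¹.
Each option:
  A. [linear momentum] = kg·m·s⁻¹
  B. kg·m⁻¹·s⁻¹  ← same
  C. [kg·m²·s⁻²] / [m³] = kg·m⁻¹·s⁻²
  D. kg·s⁻²
Only B. matches kg·m⁻¹·s⁻¹.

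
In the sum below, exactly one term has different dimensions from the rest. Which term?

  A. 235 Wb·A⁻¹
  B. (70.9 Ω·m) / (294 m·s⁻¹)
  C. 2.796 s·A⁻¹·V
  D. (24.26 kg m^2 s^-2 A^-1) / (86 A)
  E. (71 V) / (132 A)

Dimensions:
  A. Wb·A⁻¹ = V·s·A⁻¹ = kg·m²·s⁻²·A⁻²
  B. [kg·m³·s⁻³·A⁻²] / [m·s⁻¹] = kg·m²·s⁻²·A⁻²
  C. V·s·A⁻¹ = J·C⁻¹·s·A⁻¹ = kg·m²·s⁻²·A⁻²
  D. [kg·m²·s⁻²·A⁻¹] / [A] = kg·m²·s⁻²·A⁻²
  E. [kg·m²·s⁻³·A⁻¹] / [A] = kg·m²·s⁻³·A⁻²
All reduce to kg·m²·s⁻²·A⁻² except E., which is kg·m²·s⁻³·A⁻².

E.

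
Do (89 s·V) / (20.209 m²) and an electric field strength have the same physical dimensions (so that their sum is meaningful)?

No

In SI base units:
  (89 s·V) / (20.209 m²):  [kg·m²·s⁻²·A⁻¹] / [m²] = kg·s⁻²·A⁻¹
  an electric field strength:  [electric field strength] = kg·m·s⁻³·A⁻¹
kg·s⁻²·A⁻¹ ≠ kg·m·s⁻³·A⁻¹, so they cannot be added.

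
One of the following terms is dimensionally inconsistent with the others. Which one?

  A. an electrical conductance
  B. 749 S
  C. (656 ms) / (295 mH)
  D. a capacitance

Dimensions:
  A. [electrical conductance] = kg⁻¹·m⁻²·s³·A²
  B. S = Ω⁻¹ = kg⁻¹·m⁻²·s³·A²
  C. [s] / [kg·m²·s⁻²·A⁻²] = kg⁻¹·m⁻²·s³·A²
  D. [capacitance] = kg⁻¹·m⁻²·s⁴·A²
All reduce to kg⁻¹·m⁻²·s³·A² except D., which is kg⁻¹·m⁻²·s⁴·A².

D.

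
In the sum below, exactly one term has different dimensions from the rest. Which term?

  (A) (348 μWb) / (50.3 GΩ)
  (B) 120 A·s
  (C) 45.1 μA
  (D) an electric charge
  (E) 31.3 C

(C)

In SI base units:
  (A) [kg·m²·s⁻²·A⁻¹] / [kg·m²·s⁻³·A⁻²] = s·A
  (B) A·s = s·A
  (C) A
  (D) [electric charge] = s·A
  (E) C = s·A
All reduce to s·A except (C), which is A.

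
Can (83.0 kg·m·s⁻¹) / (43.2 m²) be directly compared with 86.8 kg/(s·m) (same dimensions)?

Yes

Work out the base dimensions of each:
  (83.0 kg·m·s⁻¹) / (43.2 m²):  [kg·m·s⁻¹] / [m²] = kg·m⁻¹·s⁻¹
  86.8 kg/(s·m):  kg·m⁻¹·s⁻¹
Both are kg·m⁻¹·s⁻¹, so they have the same dimensions and can be added.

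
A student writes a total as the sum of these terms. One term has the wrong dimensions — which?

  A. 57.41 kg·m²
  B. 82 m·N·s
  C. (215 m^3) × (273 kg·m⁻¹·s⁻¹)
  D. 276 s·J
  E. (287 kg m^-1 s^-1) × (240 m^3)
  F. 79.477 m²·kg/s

Expand each in SI base units:
  A. kg·m²
  B. N·m·s = kg·m·s⁻²·m·s = kg·m²·s⁻¹
  C. [m³] · [kg·m⁻¹·s⁻¹] = kg·m²·s⁻¹
  D. J·s = N·m·s = kg·m²·s⁻¹
  E. [kg·m⁻¹·s⁻¹] · [m³] = kg·m²·s⁻¹
  F. kg·m²·s⁻¹
All reduce to kg·m²·s⁻¹ except A., which is kg·m².

A.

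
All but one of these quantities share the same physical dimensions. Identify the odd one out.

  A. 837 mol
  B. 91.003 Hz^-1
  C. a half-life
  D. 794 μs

A.

Expand each in SI base units:
  A. mol
  B. Hz⁻¹ = (s⁻¹)⁻¹ = s
  C. [half-life] = s
  D. s
All reduce to s except A., which is mol.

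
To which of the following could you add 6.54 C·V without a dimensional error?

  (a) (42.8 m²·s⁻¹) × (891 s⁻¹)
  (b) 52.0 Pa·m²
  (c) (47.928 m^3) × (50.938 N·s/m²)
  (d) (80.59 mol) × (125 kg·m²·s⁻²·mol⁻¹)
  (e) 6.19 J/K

(d)

Reference: C·V = s·A·J·C⁻¹ = kg·m²·s⁻².
Each option:
  (a) [m²·s⁻¹] · [s⁻¹] = m²·s⁻²
  (b) Pa·m² = N·m⁻²·m² = kg·m·s⁻²
  (c) [m³] · [kg·m⁻¹·s⁻¹] = kg·m²·s⁻¹
  (d) [mol] · [kg·m²·s⁻²·mol⁻¹] = kg·m²·s⁻²  ← same
  (e) J·K⁻¹ = N·m·K⁻¹ = kg·m²·s⁻²·K⁻¹
Only (d) matches kg·m²·s⁻².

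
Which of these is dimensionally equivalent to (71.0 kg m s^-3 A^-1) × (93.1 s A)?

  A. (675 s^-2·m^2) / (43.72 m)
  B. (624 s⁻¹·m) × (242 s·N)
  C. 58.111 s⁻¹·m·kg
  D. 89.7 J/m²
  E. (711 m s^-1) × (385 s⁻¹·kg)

E.

Reference: [kg·m·s⁻³·A⁻¹] · [s·A] = kg·m·s⁻².
Each option:
  A. [m²·s⁻²] / [m] = m·s⁻²
  B. [m·s⁻¹] · [kg·m·s⁻¹] = kg·m²·s⁻²
  C. kg·m·s⁻¹
  D. J·m⁻² = N·m·m⁻² = kg·s⁻²
  E. [m·s⁻¹] · [kg·s⁻¹] = kg·m·s⁻²  ← same
Only E. matches kg·m·s⁻².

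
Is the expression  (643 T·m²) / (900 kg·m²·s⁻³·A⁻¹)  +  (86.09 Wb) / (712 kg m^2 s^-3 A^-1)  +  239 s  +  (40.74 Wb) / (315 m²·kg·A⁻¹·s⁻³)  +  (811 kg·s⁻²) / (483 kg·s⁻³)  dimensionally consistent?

Expand each in SI base units:
  (643 T·m²) / (900 kg·m²·s⁻³·A⁻¹):  [kg·m²·s⁻²·A⁻¹] / [kg·m²·s⁻³·A⁻¹] = s
  (86.09 Wb) / (712 kg m^2 s^-3 A^-1):  [kg·m²·s⁻²·A⁻¹] / [kg·m²·s⁻³·A⁻¹] = s
  239 s:  s
  (40.74 Wb) / (315 m²·kg·A⁻¹·s⁻³):  [kg·m²·s⁻²·A⁻¹] / [kg·m²·s⁻³·A⁻¹] = s
  (811 kg·s⁻²) / (483 kg·s⁻³):  [kg·s⁻²] / [kg·s⁻³] = s
Every term reduces to s.

Yes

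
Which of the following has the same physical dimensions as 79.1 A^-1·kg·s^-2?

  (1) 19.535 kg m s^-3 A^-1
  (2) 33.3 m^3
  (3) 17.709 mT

(3)

Reference: kg·s⁻²·A⁻¹.
Each option:
  (1) kg·m·s⁻³·A⁻¹
  (2) m³
  (3) T = Wb·m⁻² = kg·s⁻²·A⁻¹  ← same
Only (3) matches kg·s⁻²·A⁻¹.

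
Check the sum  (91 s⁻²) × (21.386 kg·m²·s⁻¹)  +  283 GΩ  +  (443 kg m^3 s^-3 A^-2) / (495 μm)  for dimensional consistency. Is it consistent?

Reduce each to base SI dimensions:
  (91 s⁻²) × (21.386 kg·m²·s⁻¹):  [s⁻²] · [kg·m²·s⁻¹] = kg·m²·s⁻³
  283 GΩ:  Ω = V·A⁻¹ = kg·m²·s⁻³·A⁻²
  (443 kg m^3 s^-3 A^-2) / (495 μm):  [kg·m³·s⁻³·A⁻²] / [m] = kg·m²·s⁻³·A⁻²
The terms do not share a single dimension (kg·m²·s⁻³ vs kg·m²·s⁻³·A⁻²).

No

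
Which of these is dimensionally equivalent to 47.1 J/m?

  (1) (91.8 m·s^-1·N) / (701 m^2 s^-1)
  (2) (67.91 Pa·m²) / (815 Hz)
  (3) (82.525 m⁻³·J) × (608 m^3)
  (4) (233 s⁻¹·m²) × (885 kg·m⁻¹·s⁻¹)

(4)

Reference: J·m⁻¹ = N·m·m⁻¹ = kg·m·s⁻².
Each option:
  (1) [kg·m²·s⁻³] / [m²·s⁻¹] = kg·s⁻²
  (2) [kg·m·s⁻²] / [s⁻¹] = kg·m·s⁻¹
  (3) [kg·m⁻¹·s⁻²] · [m³] = kg·m²·s⁻²
  (4) [m²·s⁻¹] · [kg·m⁻¹·s⁻¹] = kg·m·s⁻²  ← same
Only (4) matches kg·m·s⁻².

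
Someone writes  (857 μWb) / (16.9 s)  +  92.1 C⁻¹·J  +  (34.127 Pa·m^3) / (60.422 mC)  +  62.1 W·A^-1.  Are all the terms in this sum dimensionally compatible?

Yes

Work out the base dimensions of each:
  (857 μWb) / (16.9 s):  [kg·m²·s⁻²·A⁻¹] / [s] = kg·m²·s⁻³·A⁻¹
  92.1 C⁻¹·J:  J·C⁻¹ = N·m·(s·A)⁻¹ = kg·m²·s⁻³·A⁻¹
  (34.127 Pa·m^3) / (60.422 mC):  [kg·m²·s⁻²] / [s·A] = kg·m²·s⁻³·A⁻¹
  62.1 W·A^-1:  W·A⁻¹ = J·s⁻¹·A⁻¹ = kg·m²·s⁻³·A⁻¹
Every term reduces to kg·m²·s⁻³·A⁻¹.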